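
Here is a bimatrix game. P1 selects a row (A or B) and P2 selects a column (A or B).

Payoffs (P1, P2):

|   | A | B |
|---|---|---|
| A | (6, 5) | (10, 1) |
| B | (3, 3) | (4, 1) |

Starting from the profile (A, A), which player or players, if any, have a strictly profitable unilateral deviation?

Neither

P1 at (A, A) earns 6; deviating to B yields 3 — not better.
P2 earns 5; deviating to B yields 1 — not better.
Neither player can strictly improve; the profile is a Nash equilibrium.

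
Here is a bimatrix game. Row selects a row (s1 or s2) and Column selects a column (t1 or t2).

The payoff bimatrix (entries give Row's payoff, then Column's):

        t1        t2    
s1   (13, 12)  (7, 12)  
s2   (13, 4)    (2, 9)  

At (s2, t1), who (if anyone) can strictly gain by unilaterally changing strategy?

Column

Row at (s2, t1) earns 13; deviating to s1 yields 13 — not better.
Column earns 4; deviating to t2 yields 9 — a strict improvement.
Only Column has a strictly profitable deviation.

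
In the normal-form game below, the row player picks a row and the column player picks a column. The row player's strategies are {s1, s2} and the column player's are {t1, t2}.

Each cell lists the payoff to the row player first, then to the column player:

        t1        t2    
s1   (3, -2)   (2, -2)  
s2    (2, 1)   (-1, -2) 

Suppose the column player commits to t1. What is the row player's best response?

Against t1, the row player earns 3 from s1 and 2 from s2.
So s1 is the best response.

s1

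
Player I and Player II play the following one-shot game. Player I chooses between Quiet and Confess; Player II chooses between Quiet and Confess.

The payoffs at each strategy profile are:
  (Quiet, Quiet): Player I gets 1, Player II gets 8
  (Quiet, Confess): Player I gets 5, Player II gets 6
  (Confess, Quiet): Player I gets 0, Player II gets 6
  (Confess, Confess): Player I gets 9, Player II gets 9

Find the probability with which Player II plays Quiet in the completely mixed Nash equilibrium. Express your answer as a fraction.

Let y be the probability that Player II plays Quiet. In a completely mixed equilibrium, Player I must be indifferent between Quiet and Confess.
Player I's expected payoff from Quiet is y + 5(1−y); from Confess it is 9(1−y).
Setting these equal: −4y + 5 = −9y + 9, so y = 4/5.

4/5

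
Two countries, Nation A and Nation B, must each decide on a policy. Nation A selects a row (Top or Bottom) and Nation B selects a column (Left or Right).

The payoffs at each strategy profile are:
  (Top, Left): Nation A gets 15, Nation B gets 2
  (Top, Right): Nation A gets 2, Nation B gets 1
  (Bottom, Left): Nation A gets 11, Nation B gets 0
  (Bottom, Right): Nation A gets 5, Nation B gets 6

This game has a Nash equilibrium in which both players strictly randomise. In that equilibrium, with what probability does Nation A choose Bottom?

1/7

Let x be the probability that Nation A plays Top. In a completely mixed equilibrium, Nation B must be indifferent between Left and Right.
Nation B's expected payoff from Left is 2x; from Right it is x + 6(1−x).
Setting these equal: 2x = −5x + 6, so x = 6/7.
Therefore Nation A plays Bottom with probability 1 − 6/7 = 1/7.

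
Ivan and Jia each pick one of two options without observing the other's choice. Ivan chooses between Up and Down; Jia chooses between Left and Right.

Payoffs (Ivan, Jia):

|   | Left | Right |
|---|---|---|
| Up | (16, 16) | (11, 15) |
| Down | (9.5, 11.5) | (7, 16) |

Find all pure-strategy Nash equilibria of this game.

(Up, Left): Ivan gets 16 ≥ 9.5 from Down, and Jia gets 16 ≥ 15 from Right — Nash equilibrium.
(Up, Right): Jia prefers Left (16 > 15) — not an equilibrium.
(Down, Left): Ivan prefers Up (16 > 9.5); Jia prefers Right (16 > 11.5) — not an equilibrium.
(Down, Right): Ivan prefers Up (11 > 7) — not an equilibrium.

(Up, Left)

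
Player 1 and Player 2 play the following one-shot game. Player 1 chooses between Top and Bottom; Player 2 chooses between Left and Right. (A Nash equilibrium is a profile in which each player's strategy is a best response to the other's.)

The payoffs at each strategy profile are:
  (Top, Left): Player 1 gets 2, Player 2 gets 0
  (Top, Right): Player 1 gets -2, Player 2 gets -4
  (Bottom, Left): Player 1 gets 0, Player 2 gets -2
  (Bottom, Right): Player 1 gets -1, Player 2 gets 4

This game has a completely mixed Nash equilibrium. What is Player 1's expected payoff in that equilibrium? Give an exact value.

-2/3

First find q, the probability Player 2 plays Left, from Player 1's indifference between Top and Bottom: 2q − 2(1−q) = −(1−q), giving q = 1/3.
Since Player 1 is indifferent in equilibrium, Player 1's expected payoff equals the payoff from either row against (1/3, 2/3). Using Top: 2(1/3) − 2(2/3) = -2/3.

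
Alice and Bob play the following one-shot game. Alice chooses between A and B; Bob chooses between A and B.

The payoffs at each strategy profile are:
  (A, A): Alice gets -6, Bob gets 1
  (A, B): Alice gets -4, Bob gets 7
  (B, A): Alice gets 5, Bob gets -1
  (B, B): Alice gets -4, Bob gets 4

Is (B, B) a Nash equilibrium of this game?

At (B, B), Alice earns -4; switching to A would give -4, so Alice has no profitable deviation.
Bob earns 4; switching to A would give -1, so Bob has no profitable deviation.
Neither player can gain by a unilateral deviation, so this profile is a Nash equilibrium.

Yes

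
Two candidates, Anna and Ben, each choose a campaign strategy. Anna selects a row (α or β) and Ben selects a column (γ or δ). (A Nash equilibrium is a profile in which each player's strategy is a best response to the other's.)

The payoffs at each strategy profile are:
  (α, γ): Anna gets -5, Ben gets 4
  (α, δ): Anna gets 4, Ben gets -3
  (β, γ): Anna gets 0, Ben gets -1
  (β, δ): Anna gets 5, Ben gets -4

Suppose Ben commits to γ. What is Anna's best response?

β

Against γ, Anna earns -5 from α and 0 from β.
So β is the best response.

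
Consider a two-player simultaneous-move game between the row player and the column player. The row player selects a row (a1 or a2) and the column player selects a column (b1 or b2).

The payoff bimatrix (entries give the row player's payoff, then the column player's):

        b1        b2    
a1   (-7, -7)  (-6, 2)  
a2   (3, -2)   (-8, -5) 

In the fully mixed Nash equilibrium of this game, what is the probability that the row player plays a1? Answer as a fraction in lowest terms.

1/4

Let p be the probability that the row player plays a1. In a completely mixed equilibrium, the column player must be indifferent between b1 and b2.
The column player's expected payoff from b1 is −7p − 2(1−p); from b2 it is 2p − 5(1−p).
Setting these equal: −5p − 2 = 7p − 5, so p = 1/4.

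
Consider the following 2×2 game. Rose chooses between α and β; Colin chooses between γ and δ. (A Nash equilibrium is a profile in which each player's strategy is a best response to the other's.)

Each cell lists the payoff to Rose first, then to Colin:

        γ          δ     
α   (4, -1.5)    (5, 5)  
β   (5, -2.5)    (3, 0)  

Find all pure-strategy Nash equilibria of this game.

(α, γ): Rose prefers β (5 > 4); Colin prefers δ (5 > -1.5) — not an equilibrium.
(α, δ): Rose gets 5 ≥ 3 from β, and Colin gets 5 ≥ -1.5 from γ — Nash equilibrium.
(β, γ): Colin prefers δ (0 > -2.5) — not an equilibrium.
(β, δ): Rose prefers α (5 > 3) — not an equilibrium.

(α, δ)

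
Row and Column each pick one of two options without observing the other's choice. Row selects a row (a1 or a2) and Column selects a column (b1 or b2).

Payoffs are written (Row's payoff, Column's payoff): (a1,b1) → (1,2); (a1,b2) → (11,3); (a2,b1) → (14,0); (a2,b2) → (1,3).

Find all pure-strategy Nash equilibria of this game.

(a1, b2)

(a1, b1): Row prefers a2 (14 > 1); Column prefers b2 (3 > 2) — not an equilibrium.
(a1, b2): Row gets 11 ≥ 1 from a2, and Column gets 3 ≥ 2 from b1 — Nash equilibrium.
(a2, b1): Column prefers b2 (3 > 0) — not an equilibrium.
(a2, b2): Row prefers a1 (11 > 1) — not an equilibrium.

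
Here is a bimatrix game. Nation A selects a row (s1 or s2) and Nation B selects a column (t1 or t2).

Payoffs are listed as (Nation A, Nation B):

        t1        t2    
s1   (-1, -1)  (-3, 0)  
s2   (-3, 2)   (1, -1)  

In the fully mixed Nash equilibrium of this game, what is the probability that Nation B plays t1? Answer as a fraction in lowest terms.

2/3

Let c be the probability that Nation B plays t1. In a completely mixed equilibrium, Nation A must be indifferent between s1 and s2.
Nation A's expected payoff from s1 is −c − 3(1−c); from s2 it is −3c + (1−c).
Setting these equal: 2c − 3 = −4c + 1, so c = 2/3.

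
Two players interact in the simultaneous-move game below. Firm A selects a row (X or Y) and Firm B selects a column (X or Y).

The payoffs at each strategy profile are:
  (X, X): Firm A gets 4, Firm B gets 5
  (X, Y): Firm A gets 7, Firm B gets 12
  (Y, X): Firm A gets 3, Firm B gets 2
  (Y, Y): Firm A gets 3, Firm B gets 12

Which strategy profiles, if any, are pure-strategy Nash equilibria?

(X, Y)

(X, X): Firm B prefers Y (12 > 5) — not an equilibrium.
(X, Y): Firm A gets 7 ≥ 3 from Y, and Firm B gets 12 ≥ 5 from X — Nash equilibrium.
(Y, X): Firm A prefers X (4 > 3); Firm B prefers Y (12 > 2) — not an equilibrium.
(Y, Y): Firm A prefers X (7 > 3) — not an equilibrium.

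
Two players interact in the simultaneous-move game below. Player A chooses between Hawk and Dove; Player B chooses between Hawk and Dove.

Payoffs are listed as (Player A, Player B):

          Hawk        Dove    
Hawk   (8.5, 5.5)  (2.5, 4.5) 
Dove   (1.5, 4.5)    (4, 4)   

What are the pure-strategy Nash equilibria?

(Hawk, Hawk)

(Hawk, Hawk): Player A gets 8.5 ≥ 1.5 from Dove, and Player B gets 5.5 ≥ 4.5 from Dove — Nash equilibrium.
(Hawk, Dove): Player A prefers Dove (4 > 2.5); Player B prefers Hawk (5.5 > 4.5) — not an equilibrium.
(Dove, Hawk): Player A prefers Hawk (8.5 > 1.5) — not an equilibrium.
(Dove, Dove): Player B prefers Hawk (4.5 > 4) — not an equilibrium.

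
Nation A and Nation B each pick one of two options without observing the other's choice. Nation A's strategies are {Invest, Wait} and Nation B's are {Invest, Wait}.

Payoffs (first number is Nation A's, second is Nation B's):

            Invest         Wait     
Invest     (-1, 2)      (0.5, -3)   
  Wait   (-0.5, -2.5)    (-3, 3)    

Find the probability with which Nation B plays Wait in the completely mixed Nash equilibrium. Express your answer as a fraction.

1/8

Let q be the probability that Nation B plays Invest. In a completely mixed equilibrium, Nation A must be indifferent between Invest and Wait.
Nation A's expected payoff from Invest is −q + 0.5(1−q); from Wait it is −0.5q − 3(1−q).
Setting these equal: −1.5q + 0.5 = 2.5q − 3, so q = 7/8.
Therefore Nation B plays Wait with probability 1 − 7/8 = 1/8.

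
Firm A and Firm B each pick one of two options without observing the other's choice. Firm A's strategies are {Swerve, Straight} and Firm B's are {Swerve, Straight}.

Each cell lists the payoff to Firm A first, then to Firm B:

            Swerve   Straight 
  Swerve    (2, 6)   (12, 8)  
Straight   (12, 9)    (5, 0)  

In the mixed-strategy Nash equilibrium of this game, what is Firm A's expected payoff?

First find y, the probability Firm B plays Swerve, from Firm A's indifference between Swerve and Straight: 2y + 12(1−y) = 12y + 5(1−y), giving y = 7/17.
Since Firm A is indifferent in equilibrium, Firm A's expected payoff equals the payoff from either row against (7/17, 10/17). Using Swerve: 2(7/17) + 12(10/17) = 134/17.

134/17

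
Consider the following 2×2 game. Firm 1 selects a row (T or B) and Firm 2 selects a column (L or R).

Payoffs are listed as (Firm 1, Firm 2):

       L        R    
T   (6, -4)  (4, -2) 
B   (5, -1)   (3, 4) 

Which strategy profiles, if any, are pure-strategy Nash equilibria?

(T, L): Firm 2 prefers R (-2 > -4) — not an equilibrium.
(T, R): Firm 1 gets 4 ≥ 3 from B, and Firm 2 gets -2 ≥ -4 from L — Nash equilibrium.
(B, L): Firm 1 prefers T (6 > 5); Firm 2 prefers R (4 > -1) — not an equilibrium.
(B, R): Firm 1 prefers T (4 > 3) — not an equilibrium.

(T, R)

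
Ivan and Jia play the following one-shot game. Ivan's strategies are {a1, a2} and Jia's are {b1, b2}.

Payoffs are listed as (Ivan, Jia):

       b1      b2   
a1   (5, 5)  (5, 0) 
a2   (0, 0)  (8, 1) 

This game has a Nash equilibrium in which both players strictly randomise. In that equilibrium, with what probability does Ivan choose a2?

Let x be the probability that Ivan plays a1. In a completely mixed equilibrium, Jia must be indifferent between b1 and b2.
Jia's expected payoff from b1 is 5x; from b2 it is (1−x).
Setting these equal: 5x = −x + 1, so x = 1/6.
Therefore Ivan plays a2 with probability 1 − 1/6 = 5/6.

5/6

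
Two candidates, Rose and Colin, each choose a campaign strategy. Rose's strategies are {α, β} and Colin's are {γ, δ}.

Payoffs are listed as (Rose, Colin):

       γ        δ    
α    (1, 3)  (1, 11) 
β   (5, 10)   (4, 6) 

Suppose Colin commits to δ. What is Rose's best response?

Against δ, Rose earns 1 from α and 4 from β.
So β is the best response.

β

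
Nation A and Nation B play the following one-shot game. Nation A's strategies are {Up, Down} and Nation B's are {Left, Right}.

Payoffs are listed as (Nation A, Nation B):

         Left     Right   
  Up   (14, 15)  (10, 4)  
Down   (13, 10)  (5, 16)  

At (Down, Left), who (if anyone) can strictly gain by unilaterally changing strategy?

Nation A at (Down, Left) earns 13; deviating to Up yields 14 — a strict improvement.
Nation B earns 10; deviating to Right yields 16 — a strict improvement.
Both Nation A and Nation B have strictly profitable deviations.

Both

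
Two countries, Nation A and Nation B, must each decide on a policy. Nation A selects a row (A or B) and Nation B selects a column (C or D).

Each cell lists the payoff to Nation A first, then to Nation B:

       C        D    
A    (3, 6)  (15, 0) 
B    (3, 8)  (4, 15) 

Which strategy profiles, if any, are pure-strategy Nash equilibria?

(A, C): Nation A gets 3 ≥ 3 from B, and Nation B gets 6 ≥ 0 from D — Nash equilibrium.
(A, D): Nation B prefers C (6 > 0) — not an equilibrium.
(B, C): Nation B prefers D (15 > 8) — not an equilibrium.
(B, D): Nation A prefers A (15 > 4) — not an equilibrium.

(A, C)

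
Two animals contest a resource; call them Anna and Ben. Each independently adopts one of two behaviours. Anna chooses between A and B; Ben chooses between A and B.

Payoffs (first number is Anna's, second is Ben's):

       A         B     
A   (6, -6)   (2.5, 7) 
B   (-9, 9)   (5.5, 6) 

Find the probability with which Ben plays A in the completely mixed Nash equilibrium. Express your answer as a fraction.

Let y be the probability that Ben plays A. In a completely mixed equilibrium, Anna must be indifferent between A and B.
Anna's expected payoff from A is 6y + 2.5(1−y); from B it is −9y + 5.5(1−y).
Setting these equal: 3.5y + 2.5 = −14.5y + 5.5, so y = 1/6.

1/6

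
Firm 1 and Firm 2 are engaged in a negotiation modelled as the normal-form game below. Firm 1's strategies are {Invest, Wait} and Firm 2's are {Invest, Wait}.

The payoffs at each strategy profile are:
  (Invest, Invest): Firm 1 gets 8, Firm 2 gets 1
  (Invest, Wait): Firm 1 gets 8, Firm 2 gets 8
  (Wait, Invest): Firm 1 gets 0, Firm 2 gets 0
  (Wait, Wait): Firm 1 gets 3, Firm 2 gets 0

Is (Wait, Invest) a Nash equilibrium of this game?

At (Wait, Invest), Firm 1 earns 0; switching to Invest would give 8, so Firm 1 would deviate.
Firm 2 earns 0; switching to Wait would give 0, so Firm 2 has no profitable deviation.
Since at least one player can profitably deviate, this is not a Nash equilibrium.

No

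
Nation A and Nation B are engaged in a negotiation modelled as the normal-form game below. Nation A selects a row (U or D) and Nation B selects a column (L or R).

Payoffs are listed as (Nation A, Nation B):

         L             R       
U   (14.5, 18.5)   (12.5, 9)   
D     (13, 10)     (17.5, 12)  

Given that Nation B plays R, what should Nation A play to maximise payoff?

D

Against R, Nation A earns 12.5 from U and 17.5 from D.
So D is the best response.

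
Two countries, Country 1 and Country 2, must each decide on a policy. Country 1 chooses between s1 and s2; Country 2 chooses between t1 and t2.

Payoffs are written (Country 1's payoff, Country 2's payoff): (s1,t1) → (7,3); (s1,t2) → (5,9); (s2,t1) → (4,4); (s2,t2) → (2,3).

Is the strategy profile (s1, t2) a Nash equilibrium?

Yes

At (s1, t2), Country 1 earns 5; switching to s2 would give 2, so Country 1 has no profitable deviation.
Country 2 earns 9; switching to t1 would give 3, so Country 2 has no profitable deviation.
Neither player can gain by a unilateral deviation, so this profile is a Nash equilibrium.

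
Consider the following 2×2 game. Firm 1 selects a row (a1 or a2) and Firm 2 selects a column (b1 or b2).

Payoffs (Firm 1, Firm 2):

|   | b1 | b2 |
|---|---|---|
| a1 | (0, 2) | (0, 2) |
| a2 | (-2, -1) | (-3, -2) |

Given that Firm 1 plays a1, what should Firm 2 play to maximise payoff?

either — both b1 and b2 are best responses

Against a1, Firm 2 earns 2 from b1 and 2 from b2.
So either strategy is a best response.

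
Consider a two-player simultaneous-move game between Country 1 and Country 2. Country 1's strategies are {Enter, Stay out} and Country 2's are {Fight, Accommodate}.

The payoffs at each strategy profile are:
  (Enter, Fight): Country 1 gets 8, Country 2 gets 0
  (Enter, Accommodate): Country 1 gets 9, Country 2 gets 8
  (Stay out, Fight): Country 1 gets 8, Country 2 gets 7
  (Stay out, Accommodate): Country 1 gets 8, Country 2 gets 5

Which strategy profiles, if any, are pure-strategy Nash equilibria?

(Enter, Accommodate) and (Stay out, Fight)

(Enter, Fight): Country 2 prefers Accommodate (8 > 0) — not an equilibrium.
(Enter, Accommodate): Country 1 gets 9 ≥ 8 from Stay out, and Country 2 gets 8 ≥ 0 from Fight — Nash equilibrium.
(Stay out, Fight): Country 1 gets 8 ≥ 8 from Enter, and Country 2 gets 7 ≥ 5 from Accommodate — Nash equilibrium.
(Stay out, Accommodate): Country 1 prefers Enter (9 > 8); Country 2 prefers Fight (7 > 5) — not an equilibrium.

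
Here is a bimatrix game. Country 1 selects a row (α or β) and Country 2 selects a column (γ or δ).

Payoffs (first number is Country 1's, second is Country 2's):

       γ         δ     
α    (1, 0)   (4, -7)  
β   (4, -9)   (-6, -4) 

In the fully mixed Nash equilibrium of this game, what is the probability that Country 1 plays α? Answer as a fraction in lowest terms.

5/12

Let p be the probability that Country 1 plays α. In a completely mixed equilibrium, Country 2 must be indifferent between γ and δ.
Country 2's expected payoff from γ is −9(1−p); from δ it is −7p − 4(1−p).
Setting these equal: 9p − 9 = −3p − 4, so p = 5/12.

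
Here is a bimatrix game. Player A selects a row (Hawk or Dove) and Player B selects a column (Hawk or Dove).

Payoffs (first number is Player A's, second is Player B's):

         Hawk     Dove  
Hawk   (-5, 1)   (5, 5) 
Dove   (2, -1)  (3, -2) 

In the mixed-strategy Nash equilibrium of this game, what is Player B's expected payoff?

First find p, the probability Player A plays Hawk, from Player B's indifference between Hawk and Dove: p − (1−p) = 5p − 2(1−p), giving p = 1/5.
Since Player B is indifferent in equilibrium, Player B's expected payoff equals the payoff from either column against (1/5, 4/5). Using Hawk: (1/5) − (4/5) = -3/5.

-3/5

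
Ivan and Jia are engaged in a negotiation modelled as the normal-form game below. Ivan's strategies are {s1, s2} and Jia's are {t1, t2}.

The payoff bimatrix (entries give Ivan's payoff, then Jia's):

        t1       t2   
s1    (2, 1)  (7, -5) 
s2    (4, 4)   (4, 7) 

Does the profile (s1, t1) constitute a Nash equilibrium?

No

At (s1, t1), Ivan earns 2; switching to s2 would give 4, so Ivan would deviate.
Jia earns 1; switching to t2 would give -5, so Jia has no profitable deviation.
Since at least one player can profitably deviate, this is not a Nash equilibrium.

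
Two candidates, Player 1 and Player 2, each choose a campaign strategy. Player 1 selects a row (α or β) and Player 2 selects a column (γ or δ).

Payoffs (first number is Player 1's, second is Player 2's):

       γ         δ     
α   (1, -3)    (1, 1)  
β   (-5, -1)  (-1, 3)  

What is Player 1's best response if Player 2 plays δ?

Against δ, Player 1 earns 1 from α and -1 from β.
So α is the best response.

α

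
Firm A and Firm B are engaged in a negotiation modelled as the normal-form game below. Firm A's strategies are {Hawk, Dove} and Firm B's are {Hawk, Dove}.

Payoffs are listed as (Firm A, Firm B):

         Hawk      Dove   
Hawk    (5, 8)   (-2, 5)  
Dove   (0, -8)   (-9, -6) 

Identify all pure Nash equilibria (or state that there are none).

(Hawk, Hawk): Firm A gets 5 ≥ 0 from Dove, and Firm B gets 8 ≥ 5 from Dove — Nash equilibrium.
(Hawk, Dove): Firm B prefers Hawk (8 > 5) — not an equilibrium.
(Dove, Hawk): Firm A prefers Hawk (5 > 0); Firm B prefers Dove (-6 > -8) — not an equilibrium.
(Dove, Dove): Firm A prefers Hawk (-2 > -9) — not an equilibrium.

(Hawk, Hawk)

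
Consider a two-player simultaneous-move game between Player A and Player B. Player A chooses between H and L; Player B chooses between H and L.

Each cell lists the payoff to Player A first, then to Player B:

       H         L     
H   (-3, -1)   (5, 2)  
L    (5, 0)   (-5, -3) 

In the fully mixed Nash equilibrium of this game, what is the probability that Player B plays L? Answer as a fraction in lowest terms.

4/9

Let c be the probability that Player B plays H. In a completely mixed equilibrium, Player A must be indifferent between H and L.
Player A's expected payoff from H is −3c + 5(1−c); from L it is 5c − 5(1−c).
Setting these equal: −8c + 5 = 10c − 5, so c = 5/9.
Therefore Player B plays L with probability 1 − 5/9 = 4/9.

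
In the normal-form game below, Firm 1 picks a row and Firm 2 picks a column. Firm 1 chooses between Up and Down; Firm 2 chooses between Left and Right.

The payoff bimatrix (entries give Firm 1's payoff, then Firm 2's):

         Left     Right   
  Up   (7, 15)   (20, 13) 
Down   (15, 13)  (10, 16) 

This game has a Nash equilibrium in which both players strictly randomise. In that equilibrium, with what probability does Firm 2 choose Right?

4/9

Let c be the probability that Firm 2 plays Left. In a completely mixed equilibrium, Firm 1 must be indifferent between Up and Down.
Firm 1's expected payoff from Up is 7c + 20(1−c); from Down it is 15c + 10(1−c).
Setting these equal: −13c + 20 = 5c + 10, so c = 5/9.
Therefore Firm 2 plays Right with probability 1 − 5/9 = 4/9.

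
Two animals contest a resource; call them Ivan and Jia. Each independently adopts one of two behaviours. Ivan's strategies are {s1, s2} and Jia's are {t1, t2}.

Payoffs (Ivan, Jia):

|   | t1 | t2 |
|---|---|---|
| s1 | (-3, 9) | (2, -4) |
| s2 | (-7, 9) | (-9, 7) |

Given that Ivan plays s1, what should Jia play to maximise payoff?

t1

Against s1, Jia earns 9 from t1 and -4 from t2.
So t1 is the best response.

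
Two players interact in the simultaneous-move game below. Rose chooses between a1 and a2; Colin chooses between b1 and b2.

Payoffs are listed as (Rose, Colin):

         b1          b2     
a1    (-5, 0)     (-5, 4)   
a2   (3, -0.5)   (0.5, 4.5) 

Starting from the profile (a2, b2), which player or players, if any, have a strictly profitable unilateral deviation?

Neither

Rose at (a2, b2) earns 0.5; deviating to a1 yields -5 — not better.
Colin earns 4.5; deviating to b1 yields -0.5 — not better.
Neither player can strictly improve; the profile is a Nash equilibrium.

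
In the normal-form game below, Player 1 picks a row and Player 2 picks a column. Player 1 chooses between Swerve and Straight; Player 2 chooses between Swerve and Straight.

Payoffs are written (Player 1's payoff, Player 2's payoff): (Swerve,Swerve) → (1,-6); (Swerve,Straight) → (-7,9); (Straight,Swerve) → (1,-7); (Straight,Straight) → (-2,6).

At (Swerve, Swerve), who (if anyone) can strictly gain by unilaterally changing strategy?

Player 1 at (Swerve, Swerve) earns 1; deviating to Straight yields 1 — not better.
Player 2 earns -6; deviating to Straight yields 9 — a strict improvement.
Only Player 2 has a strictly profitable deviation.

Player 2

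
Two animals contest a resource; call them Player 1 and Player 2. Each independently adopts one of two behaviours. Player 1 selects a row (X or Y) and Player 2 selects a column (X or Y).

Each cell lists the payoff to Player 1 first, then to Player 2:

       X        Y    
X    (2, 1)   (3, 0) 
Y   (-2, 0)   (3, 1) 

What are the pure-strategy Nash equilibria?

(X, X) and (Y, Y)

(X, X): Player 1 gets 2 ≥ -2 from Y, and Player 2 gets 1 ≥ 0 from Y — Nash equilibrium.
(X, Y): Player 2 prefers X (1 > 0) — not an equilibrium.
(Y, X): Player 1 prefers X (2 > -2); Player 2 prefers Y (1 > 0) — not an equilibrium.
(Y, Y): Player 1 gets 3 ≥ 3 from X, and Player 2 gets 1 ≥ 0 from X — Nash equilibrium.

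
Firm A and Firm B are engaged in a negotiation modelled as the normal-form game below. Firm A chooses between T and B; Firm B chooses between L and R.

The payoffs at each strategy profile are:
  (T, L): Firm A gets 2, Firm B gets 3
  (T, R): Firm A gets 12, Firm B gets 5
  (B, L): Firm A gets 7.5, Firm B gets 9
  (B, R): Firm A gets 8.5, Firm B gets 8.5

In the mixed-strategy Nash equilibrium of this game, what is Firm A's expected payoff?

First find y, the probability Firm B plays L, from Firm A's indifference between T and B: 2y + 12(1−y) = 7.5y + 8.5(1−y), giving y = 7/18.
Since Firm A is indifferent in equilibrium, Firm A's expected payoff equals the payoff from either row against (7/18, 11/18). Using T: 2(7/18) + 12(11/18) = 73/9.

73/9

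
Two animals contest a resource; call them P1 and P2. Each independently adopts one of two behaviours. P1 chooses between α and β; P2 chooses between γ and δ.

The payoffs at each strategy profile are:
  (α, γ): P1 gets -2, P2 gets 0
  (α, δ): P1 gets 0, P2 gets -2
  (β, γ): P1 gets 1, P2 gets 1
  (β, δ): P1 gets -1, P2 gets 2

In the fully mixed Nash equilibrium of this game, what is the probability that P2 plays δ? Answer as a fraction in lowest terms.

3/4

Let y be the probability that P2 plays γ. In a completely mixed equilibrium, P1 must be indifferent between α and β.
P1's expected payoff from α is −2y; from β it is y − (1−y).
Setting these equal: −2y = 2y − 1, so y = 1/4.
Therefore P2 plays δ with probability 1 − 1/4 = 3/4.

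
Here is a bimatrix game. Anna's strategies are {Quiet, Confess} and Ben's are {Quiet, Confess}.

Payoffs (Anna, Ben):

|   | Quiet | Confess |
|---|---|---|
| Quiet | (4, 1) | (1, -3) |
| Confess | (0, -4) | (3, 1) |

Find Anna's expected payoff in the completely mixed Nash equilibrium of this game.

First find y, the probability Ben plays Quiet, from Anna's indifference between Quiet and Confess: 4y + (1−y) = 3(1−y), giving y = 1/3.
Since Anna is indifferent in equilibrium, Anna's expected payoff equals the payoff from either row against (1/3, 2/3). Using Quiet: 4(1/3) + (2/3) = 2.

2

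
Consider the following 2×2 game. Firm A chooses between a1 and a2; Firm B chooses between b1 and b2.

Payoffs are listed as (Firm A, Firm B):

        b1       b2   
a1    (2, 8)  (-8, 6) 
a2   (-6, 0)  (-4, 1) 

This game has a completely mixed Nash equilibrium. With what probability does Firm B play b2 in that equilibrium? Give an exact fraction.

Let y be the probability that Firm B plays b1. In a completely mixed equilibrium, Firm A must be indifferent between a1 and a2.
Firm A's expected payoff from a1 is 2y − 8(1−y); from a2 it is −6y − 4(1−y).
Setting these equal: 10y − 8 = −2y − 4, so y = 1/3.
Therefore Firm B plays b2 with probability 1 − 1/3 = 2/3.

2/3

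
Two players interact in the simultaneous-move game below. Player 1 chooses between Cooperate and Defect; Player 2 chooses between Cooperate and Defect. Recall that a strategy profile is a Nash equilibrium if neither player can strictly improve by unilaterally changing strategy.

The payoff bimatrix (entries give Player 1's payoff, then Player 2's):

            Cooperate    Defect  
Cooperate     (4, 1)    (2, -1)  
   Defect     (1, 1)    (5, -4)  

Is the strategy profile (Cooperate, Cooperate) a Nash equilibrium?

Yes

At (Cooperate, Cooperate), Player 1 earns 4; switching to Defect would give 1, so Player 1 has no profitable deviation.
Player 2 earns 1; switching to Defect would give -1, so Player 2 has no profitable deviation.
Neither player can gain by a unilateral deviation, so this profile is a Nash equilibrium.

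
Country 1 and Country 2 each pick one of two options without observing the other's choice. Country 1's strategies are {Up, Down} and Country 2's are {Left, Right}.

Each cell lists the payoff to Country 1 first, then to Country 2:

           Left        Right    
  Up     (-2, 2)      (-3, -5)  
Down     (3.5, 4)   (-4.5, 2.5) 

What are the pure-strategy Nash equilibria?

(Down, Left)

(Up, Left): Country 1 prefers Down (3.5 > -2) — not an equilibrium.
(Up, Right): Country 2 prefers Left (2 > -5) — not an equilibrium.
(Down, Left): Country 1 gets 3.5 ≥ -2 from Up, and Country 2 gets 4 ≥ 2.5 from Right — Nash equilibrium.
(Down, Right): Country 1 prefers Up (-3 > -4.5); Country 2 prefers Left (4 > 2.5) — not an equilibrium.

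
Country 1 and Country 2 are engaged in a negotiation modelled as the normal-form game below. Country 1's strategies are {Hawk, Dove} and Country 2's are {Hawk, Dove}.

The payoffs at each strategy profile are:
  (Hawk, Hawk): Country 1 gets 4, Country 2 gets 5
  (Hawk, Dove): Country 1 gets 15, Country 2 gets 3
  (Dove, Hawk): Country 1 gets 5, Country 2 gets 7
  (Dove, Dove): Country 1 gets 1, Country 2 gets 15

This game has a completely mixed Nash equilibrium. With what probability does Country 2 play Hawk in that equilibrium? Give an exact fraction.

14/15

Let q be the probability that Country 2 plays Hawk. In a completely mixed equilibrium, Country 1 must be indifferent between Hawk and Dove.
Country 1's expected payoff from Hawk is 4q + 15(1−q); from Dove it is 5q + (1−q).
Setting these equal: −11q + 15 = 4q + 1, so q = 14/15.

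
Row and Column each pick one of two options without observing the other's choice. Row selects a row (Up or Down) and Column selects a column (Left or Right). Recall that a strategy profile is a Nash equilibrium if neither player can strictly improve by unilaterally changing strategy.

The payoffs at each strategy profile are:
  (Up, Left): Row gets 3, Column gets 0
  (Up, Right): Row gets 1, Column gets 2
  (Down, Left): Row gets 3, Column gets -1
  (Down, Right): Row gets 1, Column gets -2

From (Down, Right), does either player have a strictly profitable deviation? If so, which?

Column

Row at (Down, Right) earns 1; deviating to Up yields 1 — not better.
Column earns -2; deviating to Left yields -1 — a strict improvement.
Only Column has a strictly profitable deviation.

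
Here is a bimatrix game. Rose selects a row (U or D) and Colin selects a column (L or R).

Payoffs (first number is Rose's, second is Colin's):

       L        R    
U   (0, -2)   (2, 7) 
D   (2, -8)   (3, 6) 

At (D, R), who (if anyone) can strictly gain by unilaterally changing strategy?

Neither

Rose at (D, R) earns 3; deviating to U yields 2 — not better.
Colin earns 6; deviating to L yields -8 — not better.
Neither player can strictly improve; the profile is a Nash equilibrium.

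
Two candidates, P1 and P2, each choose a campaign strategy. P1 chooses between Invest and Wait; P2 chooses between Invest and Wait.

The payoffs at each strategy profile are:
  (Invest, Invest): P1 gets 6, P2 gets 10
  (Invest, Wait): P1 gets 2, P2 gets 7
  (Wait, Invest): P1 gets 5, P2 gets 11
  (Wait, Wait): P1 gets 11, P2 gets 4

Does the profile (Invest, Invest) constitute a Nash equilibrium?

Yes

At (Invest, Invest), P1 earns 6; switching to Wait would give 5, so P1 has no profitable deviation.
P2 earns 10; switching to Wait would give 7, so P2 has no profitable deviation.
Neither player can gain by a unilateral deviation, so this profile is a Nash equilibrium.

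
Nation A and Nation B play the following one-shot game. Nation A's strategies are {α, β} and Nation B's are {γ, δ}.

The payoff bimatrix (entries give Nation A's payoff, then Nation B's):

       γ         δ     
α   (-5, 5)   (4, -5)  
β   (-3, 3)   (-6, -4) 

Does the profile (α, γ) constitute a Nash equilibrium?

At (α, γ), Nation A earns -5; switching to β would give -3, so Nation A would deviate.
Nation B earns 5; switching to δ would give -5, so Nation B has no profitable deviation.
Since at least one player can profitably deviate, this is not a Nash equilibrium.

No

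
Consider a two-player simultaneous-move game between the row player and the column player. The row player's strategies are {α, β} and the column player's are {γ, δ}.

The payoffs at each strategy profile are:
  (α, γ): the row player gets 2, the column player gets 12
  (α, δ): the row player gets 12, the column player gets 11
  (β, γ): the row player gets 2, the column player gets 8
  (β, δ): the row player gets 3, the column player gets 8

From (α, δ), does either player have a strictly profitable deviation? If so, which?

The row player at (α, δ) earns 12; deviating to β yields 3 — not better.
The column player earns 11; deviating to γ yields 12 — a strict improvement.
Only the column player has a strictly profitable deviation.

The column player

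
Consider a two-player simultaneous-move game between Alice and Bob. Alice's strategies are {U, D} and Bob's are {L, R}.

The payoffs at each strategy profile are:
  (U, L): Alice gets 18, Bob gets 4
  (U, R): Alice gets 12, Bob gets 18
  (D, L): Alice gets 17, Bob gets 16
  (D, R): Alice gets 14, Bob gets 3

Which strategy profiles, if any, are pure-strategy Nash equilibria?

none

(U, L): Bob prefers R (18 > 4) — not an equilibrium.
(U, R): Alice prefers D (14 > 12) — not an equilibrium.
(D, L): Alice prefers U (18 > 17) — not an equilibrium.
(D, R): Bob prefers L (16 > 3) — not an equilibrium.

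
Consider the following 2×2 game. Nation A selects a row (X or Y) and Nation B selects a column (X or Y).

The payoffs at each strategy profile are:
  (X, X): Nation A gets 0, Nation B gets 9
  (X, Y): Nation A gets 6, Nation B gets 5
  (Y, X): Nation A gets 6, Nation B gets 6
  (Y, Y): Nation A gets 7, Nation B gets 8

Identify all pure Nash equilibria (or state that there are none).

(X, X): Nation A prefers Y (6 > 0) — not an equilibrium.
(X, Y): Nation A prefers Y (7 > 6); Nation B prefers X (9 > 5) — not an equilibrium.
(Y, X): Nation B prefers Y (8 > 6) — not an equilibrium.
(Y, Y): Nation A gets 7 ≥ 6 from X, and Nation B gets 8 ≥ 6 from X — Nash equilibrium.

(Y, Y)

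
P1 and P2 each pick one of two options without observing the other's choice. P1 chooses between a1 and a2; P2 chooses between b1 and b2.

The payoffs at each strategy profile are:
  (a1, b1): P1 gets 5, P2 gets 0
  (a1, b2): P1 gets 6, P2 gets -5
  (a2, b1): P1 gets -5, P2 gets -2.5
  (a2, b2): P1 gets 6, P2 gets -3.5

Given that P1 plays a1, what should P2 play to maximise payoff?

Against a1, P2 earns 0 from b1 and -5 from b2.
So b1 is the best response.

b1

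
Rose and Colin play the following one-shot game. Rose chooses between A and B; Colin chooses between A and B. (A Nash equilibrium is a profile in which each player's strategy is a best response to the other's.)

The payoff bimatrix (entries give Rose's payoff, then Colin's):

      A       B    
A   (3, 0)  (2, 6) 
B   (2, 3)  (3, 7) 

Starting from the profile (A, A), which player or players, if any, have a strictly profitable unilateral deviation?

Colin

Rose at (A, A) earns 3; deviating to B yields 2 — not better.
Colin earns 0; deviating to B yields 6 — a strict improvement.
Only Colin has a strictly profitable deviation.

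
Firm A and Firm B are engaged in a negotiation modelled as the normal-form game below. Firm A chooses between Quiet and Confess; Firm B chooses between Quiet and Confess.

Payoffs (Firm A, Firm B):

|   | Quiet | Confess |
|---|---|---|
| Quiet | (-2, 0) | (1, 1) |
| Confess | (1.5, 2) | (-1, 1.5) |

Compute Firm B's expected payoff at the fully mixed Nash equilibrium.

First find x, the probability Firm A plays Quiet, from Firm B's indifference between Quiet and Confess: 2(1−x) = x + 1.5(1−x), giving x = 1/3.
Since Firm B is indifferent in equilibrium, Firm B's expected payoff equals the payoff from either column against (1/3, 2/3). Using Quiet: 2(2/3) = 4/3.

4/3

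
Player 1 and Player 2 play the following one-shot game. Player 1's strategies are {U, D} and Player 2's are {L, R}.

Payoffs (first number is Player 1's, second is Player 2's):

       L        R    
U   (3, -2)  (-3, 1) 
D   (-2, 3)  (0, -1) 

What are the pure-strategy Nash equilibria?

(U, L): Player 2 prefers R (1 > -2) — not an equilibrium.
(U, R): Player 1 prefers D (0 > -3) — not an equilibrium.
(D, L): Player 1 prefers U (3 > -2) — not an equilibrium.
(D, R): Player 2 prefers L (3 > -1) — not an equilibrium.

none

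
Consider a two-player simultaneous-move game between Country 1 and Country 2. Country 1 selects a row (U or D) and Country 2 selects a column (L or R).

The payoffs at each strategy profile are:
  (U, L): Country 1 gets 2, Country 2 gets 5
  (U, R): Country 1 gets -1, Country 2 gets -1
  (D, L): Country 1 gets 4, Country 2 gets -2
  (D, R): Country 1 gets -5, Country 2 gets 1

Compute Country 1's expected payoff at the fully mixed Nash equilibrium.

First find y, the probability Country 2 plays L, from Country 1's indifference between U and D: 2y − (1−y) = 4y − 5(1−y), giving y = 2/3.
Since Country 1 is indifferent in equilibrium, Country 1's expected payoff equals the payoff from either row against (2/3, 1/3). Using U: 2(2/3) − (1/3) = 1.

1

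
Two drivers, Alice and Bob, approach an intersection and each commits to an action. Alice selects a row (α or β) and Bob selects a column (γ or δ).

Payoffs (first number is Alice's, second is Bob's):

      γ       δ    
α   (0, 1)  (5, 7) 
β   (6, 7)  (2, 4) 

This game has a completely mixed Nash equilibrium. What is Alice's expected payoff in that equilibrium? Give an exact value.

10/3

First find y, the probability Bob plays γ, from Alice's indifference between α and β: 5(1−y) = 6y + 2(1−y), giving y = 1/3.
Since Alice is indifferent in equilibrium, Alice's expected payoff equals the payoff from either row against (1/3, 2/3). Using α: 5(2/3) = 10/3.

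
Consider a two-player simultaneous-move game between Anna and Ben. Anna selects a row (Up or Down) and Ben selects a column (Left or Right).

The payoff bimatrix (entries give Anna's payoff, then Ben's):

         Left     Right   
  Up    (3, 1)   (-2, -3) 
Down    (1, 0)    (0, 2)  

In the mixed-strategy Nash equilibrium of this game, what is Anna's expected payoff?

1/2

First find q, the probability Ben plays Left, from Anna's indifference between Up and Down: 3q − 2(1−q) = q, giving q = 1/2.
Since Anna is indifferent in equilibrium, Anna's expected payoff equals the payoff from either row against (1/2, 1/2). Using Up: 3(1/2) − 2(1/2) = 1/2.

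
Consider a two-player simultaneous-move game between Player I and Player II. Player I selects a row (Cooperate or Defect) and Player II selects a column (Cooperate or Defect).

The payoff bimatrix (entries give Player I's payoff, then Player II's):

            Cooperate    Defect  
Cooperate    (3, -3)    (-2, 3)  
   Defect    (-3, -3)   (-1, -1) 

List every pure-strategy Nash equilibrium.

(Defect, Defect)

(Cooperate, Cooperate): Player II prefers Defect (3 > -3) — not an equilibrium.
(Cooperate, Defect): Player I prefers Defect (-1 > -2) — not an equilibrium.
(Defect, Cooperate): Player I prefers Cooperate (3 > -3); Player II prefers Defect (-1 > -3) — not an equilibrium.
(Defect, Defect): Player I gets -1 ≥ -2 from Cooperate, and Player II gets -1 ≥ -3 from Cooperate — Nash equilibrium.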